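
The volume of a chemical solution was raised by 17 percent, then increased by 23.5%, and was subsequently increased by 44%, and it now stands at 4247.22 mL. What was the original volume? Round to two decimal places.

The overall multiplier applied was 1.17 × 1.235 × 1.44 = 2.080728.
So the original volume was 4247.22 ÷ 2.080728 ≈ 2041.22 mL.

2041.22 mL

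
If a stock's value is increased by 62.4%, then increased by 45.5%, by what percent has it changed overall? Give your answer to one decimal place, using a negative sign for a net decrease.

136.3%

The combined multiplier is 1.624 × 1.455 = 2.36292.
That corresponds to an increase of 136.3%.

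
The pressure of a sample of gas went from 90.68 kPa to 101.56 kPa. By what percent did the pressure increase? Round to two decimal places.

12.00%

Change: 101.56 − 90.68 = 10.88.
Relative to the original: 10.88 ÷ 90.68 ≈ 12.00%.
So the pressure increased by 12.00%.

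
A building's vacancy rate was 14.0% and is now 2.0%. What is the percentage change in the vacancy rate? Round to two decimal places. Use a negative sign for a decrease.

-85.71%

The change is 2.0 − 14.0 = -12.0 percentage points.
Relative to the original 14.0%, that is -12.0 ÷ 14.0 ≈ -85.71%.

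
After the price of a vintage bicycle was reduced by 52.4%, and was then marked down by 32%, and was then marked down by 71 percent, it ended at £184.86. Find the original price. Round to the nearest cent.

£1969.38

Undoing the 71% decrease: £184.86 ÷ 0.29 ≈ £637.448276.
Undoing the 32% decrease: £637.448276 ÷ 0.68 ≈ £937.423935.
Undoing the 52.4% decrease: £937.423935 ÷ 0.476 ≈ £1969.38.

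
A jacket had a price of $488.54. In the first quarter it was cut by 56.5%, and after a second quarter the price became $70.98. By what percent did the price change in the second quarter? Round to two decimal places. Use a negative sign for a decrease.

-66.60%

After the first quarter: $488.54 × 0.435 = $212.5149.
Second-quarter multiplier: $70.98 ÷ $212.5149 ≈ 0.334.
That is a change of -66.60%.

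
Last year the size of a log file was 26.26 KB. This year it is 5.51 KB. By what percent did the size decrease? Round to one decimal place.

79.0%

Change: 5.51 − 26.26 = -20.75.
Relative to the original: -20.75 ÷ 26.26 ≈ -79.0%.
So the size decreased by 79.0%.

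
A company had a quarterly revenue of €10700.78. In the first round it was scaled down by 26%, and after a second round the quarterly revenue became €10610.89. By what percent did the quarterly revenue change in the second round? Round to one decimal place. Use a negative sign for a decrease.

After the first round: €10700.78 × 0.74 = €7918.5772.
Second-round multiplier: €10610.89 ÷ €7918.5772 ≈ 1.34.
That is a change of 34.0%.

34.0%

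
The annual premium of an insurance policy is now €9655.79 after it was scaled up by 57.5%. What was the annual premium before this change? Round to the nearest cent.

The overall multiplier applied was 1.575.
So the original annual premium was €9655.79 ÷ 1.575 ≈ €6130.66.

€6130.66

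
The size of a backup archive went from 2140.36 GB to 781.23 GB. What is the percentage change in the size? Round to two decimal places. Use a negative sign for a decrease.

Change: 781.23 − 2140.36 = -1359.13.
Relative to the original: -1359.13 ÷ 2140.36 ≈ -63.50%.

-63.50%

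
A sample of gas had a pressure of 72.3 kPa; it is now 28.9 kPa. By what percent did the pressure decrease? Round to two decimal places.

60.03%

Change: 28.9 − 72.3 = -43.4.
Relative to the original: -43.4 ÷ 72.3 ≈ -60.03%.
So the pressure decreased by 60.03%.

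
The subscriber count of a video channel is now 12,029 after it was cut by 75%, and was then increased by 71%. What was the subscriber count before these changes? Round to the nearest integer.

28,138

The overall multiplier applied was 0.25 × 1.71 = 0.4275.
So the original subscriber count was 12,029 ÷ 0.4275 ≈ 28,138.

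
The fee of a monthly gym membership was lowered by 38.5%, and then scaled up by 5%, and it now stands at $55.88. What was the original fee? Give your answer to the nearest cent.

Undoing the 5% increase: $55.88 ÷ 1.05 ≈ $53.219048.
Undoing the 38.5% decrease: $53.219048 ÷ 0.615 ≈ $86.54.

$86.54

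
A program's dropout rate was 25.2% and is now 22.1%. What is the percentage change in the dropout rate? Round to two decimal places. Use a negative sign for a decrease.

-12.30%

The change is 22.1 − 25.2 = -3.1 percentage points.
Relative to the original 25.2%, that is -3.1 ÷ 25.2 ≈ -12.30%.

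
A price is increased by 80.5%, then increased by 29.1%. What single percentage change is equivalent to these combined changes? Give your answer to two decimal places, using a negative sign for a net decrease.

An 80.5% increase multiplies by 1.805.
Then a 29.1% increase: 1.805 × 1.291 = 2.330255.
Overall factor 2.330255, i.e. 133.03%.

133.03%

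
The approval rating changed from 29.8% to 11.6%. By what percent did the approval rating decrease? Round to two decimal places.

The change is 11.6 − 29.8 = -18.2 percentage points.
Relative to the original 29.8%, that is -18.2 ÷ 29.8 ≈ -61.07%.
So the approval rating fell by 61.07%.

61.07%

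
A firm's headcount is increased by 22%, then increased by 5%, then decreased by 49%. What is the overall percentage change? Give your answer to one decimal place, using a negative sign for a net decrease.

-34.7%

The combined multiplier is 1.22 × 1.05 × 0.51 = 0.65331.
That corresponds to a decrease of 34.7%.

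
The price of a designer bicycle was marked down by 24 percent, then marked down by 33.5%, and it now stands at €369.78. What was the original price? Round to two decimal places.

€731.66

Undoing the 33.5% decrease: €369.78 ÷ 0.665 ≈ €556.06015.
Undoing the 24% decrease: €556.06015 ÷ 0.76 ≈ €731.66.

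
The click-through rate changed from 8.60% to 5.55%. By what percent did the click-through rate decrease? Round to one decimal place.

The change is 5.55 − 8.60 = -3.05 percentage points.
Relative to the original 8.60%, that is -3.05 ÷ 8.60 ≈ -35.5%.
So the click-through rate fell by 35.5%.

35.5%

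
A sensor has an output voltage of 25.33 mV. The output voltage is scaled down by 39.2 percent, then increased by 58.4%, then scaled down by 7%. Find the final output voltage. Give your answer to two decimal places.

22.69 mV

After the 39.2% decrease: 25.33 × 0.608 = 15.40064.
After the 58.4% increase: 15.40064 × 1.584 = 24.39461376.
Apply the 7% decrease: 24.39461376 × 0.93 = 22.6869907968 ≈ 22.69.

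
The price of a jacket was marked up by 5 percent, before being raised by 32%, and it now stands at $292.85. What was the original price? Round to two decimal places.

$211.29

Undoing the 32% increase: $292.85 ÷ 1.32 ≈ $221.856061.
Undoing the 5% increase: $221.856061 ÷ 1.05 ≈ $211.29.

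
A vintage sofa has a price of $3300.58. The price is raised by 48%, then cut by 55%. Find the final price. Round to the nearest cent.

$2198.19

48% increase: $3300.58 × 1.48 = $4884.8584.
After the 55% decrease: $4884.8584 × 0.45 = $2198.18628 ≈ $2198.19.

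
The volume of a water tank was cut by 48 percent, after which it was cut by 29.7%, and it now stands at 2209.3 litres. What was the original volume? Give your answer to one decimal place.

The overall multiplier applied was 0.52 × 0.703 = 0.36556.
So the original volume was 2209.3 ÷ 0.36556 ≈ 6043.6 litres.

6043.6 litres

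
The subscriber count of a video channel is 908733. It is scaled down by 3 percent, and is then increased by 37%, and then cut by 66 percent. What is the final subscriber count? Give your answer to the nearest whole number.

3% decrease: 908733 × 0.97 = 881471.01.
After the 37% increase: 881471.01 × 1.37 = 1207615.2837.
66% decrease: 1207615.2837 × 0.34 = 410589.196458 ≈ 410589.

410589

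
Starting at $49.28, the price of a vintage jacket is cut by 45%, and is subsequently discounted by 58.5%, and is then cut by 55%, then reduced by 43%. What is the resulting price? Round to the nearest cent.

$2.89

Each change multiplies by a factor: 0.55 × 0.415 × 0.45 × 0.57 = 0.058546125.
$49.28 × 0.058546125 = $2.88515304 ≈ $2.89.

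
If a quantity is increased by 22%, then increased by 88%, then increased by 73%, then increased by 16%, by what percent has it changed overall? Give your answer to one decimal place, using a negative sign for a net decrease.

A 22% increase multiplies by 1.22.
Then an 88% increase: 1.22 × 1.88 = 2.2936.
Then a 73% increase: 2.2936 × 1.73 = 3.967928.
Then a 16% increase: 3.967928 × 1.16 = 4.60279648.
Overall factor 4.60279648, i.e. 360.3%.

360.3%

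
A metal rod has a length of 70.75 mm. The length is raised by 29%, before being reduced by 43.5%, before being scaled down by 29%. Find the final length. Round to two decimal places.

36.61 mm

Each change multiplies by a factor: 1.29 × 0.565 × 0.71 = 0.5174835.
70.75 × 0.5174835 = 36.611957625 ≈ 36.61.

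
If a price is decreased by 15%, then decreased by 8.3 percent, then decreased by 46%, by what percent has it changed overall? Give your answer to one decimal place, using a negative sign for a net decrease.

A 15% decrease multiplies by 0.85.
Then an 8.3% decrease: 0.85 × 0.917 = 0.77945.
Then a 46% decrease: 0.77945 × 0.54 = 0.420903.
Overall factor 0.420903, i.e. -57.9%.

-57.9%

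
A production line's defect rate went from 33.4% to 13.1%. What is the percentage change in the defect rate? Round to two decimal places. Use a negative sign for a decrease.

The change is 13.1 − 33.4 = -20.3 percentage points.
Relative to the original 33.4%, that is -20.3 ÷ 33.4 ≈ -60.78%.

-60.78%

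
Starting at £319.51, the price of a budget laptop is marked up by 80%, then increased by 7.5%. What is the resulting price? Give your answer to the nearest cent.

£618.25

Apply the 80% increase: £319.51 × 1.8 = £575.118.
7.5% increase: £575.118 × 1.075 = £618.25185 ≈ £618.25.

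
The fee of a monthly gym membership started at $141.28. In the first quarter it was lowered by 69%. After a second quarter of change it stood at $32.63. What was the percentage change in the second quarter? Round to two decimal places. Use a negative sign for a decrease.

-25.50%

After the first quarter: $141.28 × 0.31 = $43.7968.
Second-quarter multiplier: $32.63 ÷ $43.7968 ≈ 0.745032.
That is a change of -25.50%.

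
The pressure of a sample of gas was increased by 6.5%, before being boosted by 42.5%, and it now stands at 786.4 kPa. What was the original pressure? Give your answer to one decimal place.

518.2 kPa

Undoing the 42.5% increase: 786.4 ÷ 1.425 ≈ 551.859649.
Undoing the 6.5% increase: 551.859649 ÷ 1.065 ≈ 518.2 kPa.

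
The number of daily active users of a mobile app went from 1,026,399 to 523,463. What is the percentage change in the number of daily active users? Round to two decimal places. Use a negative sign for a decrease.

-49.00%

Change: 523,463 − 1,026,399 = -502,936.
Relative to the original: -502,936 ÷ 1,026,399 ≈ -49.00%.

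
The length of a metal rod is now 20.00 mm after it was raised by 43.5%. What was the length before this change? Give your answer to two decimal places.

13.94 mm

The overall multiplier applied was 1.435.
So the original length was 20.00 ÷ 1.435 ≈ 13.94 mm.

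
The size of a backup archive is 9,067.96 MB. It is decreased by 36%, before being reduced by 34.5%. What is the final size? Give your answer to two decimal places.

Each change multiplies by a factor: 0.64 × 0.655 = 0.4192.
9,067.96 × 0.4192 = 3801.288832 ≈ 3,801.29.

3,801.29 MB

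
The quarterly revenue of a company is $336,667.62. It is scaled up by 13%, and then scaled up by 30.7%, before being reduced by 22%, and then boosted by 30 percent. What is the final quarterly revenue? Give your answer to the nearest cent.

$504,188.96

Each change multiplies by a factor: 1.13 × 1.307 × 0.78 × 1.3 = 1.49758674.
$336,667.62 × 1.49758674 = $504188.9634993588 ≈ $504,188.96.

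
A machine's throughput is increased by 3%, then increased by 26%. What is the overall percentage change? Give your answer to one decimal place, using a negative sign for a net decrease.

29.8%

The combined multiplier is 1.03 × 1.26 = 1.2978.
That corresponds to an increase of 29.8%.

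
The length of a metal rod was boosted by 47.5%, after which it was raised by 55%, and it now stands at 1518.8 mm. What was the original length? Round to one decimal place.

664.3 mm

The overall multiplier applied was 1.475 × 1.55 = 2.28625.
So the original length was 1518.8 ÷ 2.28625 ≈ 664.3 mm.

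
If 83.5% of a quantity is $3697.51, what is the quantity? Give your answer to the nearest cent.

$3697.51 ÷ 0.835 ≈ $4428.16.

$4428.16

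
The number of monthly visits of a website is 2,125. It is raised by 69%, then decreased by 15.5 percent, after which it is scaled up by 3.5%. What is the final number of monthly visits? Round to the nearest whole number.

3,141

Each change multiplies by a factor: 1.69 × 0.845 × 1.035 = 1.47803175.
2,125 × 1.47803175 = 3140.81746875 ≈ 3,141.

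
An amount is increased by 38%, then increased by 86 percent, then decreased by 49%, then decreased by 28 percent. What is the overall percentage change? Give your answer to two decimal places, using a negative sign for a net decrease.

A 38% increase multiplies by 1.38.
Then an 86% increase: 1.38 × 1.86 = 2.5668.
Then a 49% decrease: 2.5668 × 0.51 = 1.309068.
Then a 28% decrease: 1.309068 × 0.72 = 0.94252896.
Overall factor 0.94252896, i.e. -5.75%.

-5.75%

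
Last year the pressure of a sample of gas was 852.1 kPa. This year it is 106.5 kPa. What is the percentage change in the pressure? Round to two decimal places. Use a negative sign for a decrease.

-87.50%

Change: 106.5 − 852.1 = -745.6.
Relative to the original: -745.6 ÷ 852.1 ≈ -87.50%.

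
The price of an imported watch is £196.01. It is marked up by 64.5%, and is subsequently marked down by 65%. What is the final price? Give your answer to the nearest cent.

Each change multiplies by a factor: 1.645 × 0.35 = 0.57575.
£196.01 × 0.57575 = £112.8527575 ≈ £112.85.

£112.85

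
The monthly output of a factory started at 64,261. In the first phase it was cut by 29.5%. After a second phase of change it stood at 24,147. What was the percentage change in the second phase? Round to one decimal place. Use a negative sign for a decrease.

After the first phase: 64,261 × 0.705 = 45304.005.
Second-phase multiplier: 24,147 ÷ 45304.005 ≈ 0.533.
That is a change of -46.7%.

-46.7%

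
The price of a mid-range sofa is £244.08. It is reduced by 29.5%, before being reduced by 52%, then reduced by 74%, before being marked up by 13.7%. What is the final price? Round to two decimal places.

£24.42

After the 29.5% decrease: £244.08 × 0.705 = £172.0764.
52% decrease: £172.0764 × 0.48 = £82.596672.
74% decrease: £82.596672 × 0.26 = £21.47513472.
After the 13.7% increase: £21.47513472 × 1.137 = £24.41722817664 ≈ £24.42.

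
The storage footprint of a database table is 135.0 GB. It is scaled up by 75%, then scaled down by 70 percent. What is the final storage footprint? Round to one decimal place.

70.9 GB

75% increase: 135.0 × 1.75 = 236.25.
After the 70% decrease: 236.25 × 0.3 = 70.875 ≈ 70.9.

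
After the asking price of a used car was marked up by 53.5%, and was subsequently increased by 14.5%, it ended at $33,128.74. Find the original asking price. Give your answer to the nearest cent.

Undoing the 14.5% increase: $33,128.74 ÷ 1.145 ≈ $28933.39738.
Undoing the 53.5% increase: $28933.39738 ÷ 1.535 ≈ $18,849.12.

$18,849.12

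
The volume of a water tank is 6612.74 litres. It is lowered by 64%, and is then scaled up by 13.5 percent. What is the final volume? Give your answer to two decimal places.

Apply the 64% decrease: 6612.74 × 0.36 = 2380.5864.
13.5% increase: 2380.5864 × 1.135 = 2701.965564 ≈ 2701.97.

2701.97 litres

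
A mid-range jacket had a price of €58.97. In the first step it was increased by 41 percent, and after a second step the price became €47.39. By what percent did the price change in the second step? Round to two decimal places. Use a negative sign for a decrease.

-43.01%

After the first step: €58.97 × 1.41 = €83.1477.
Second-step multiplier: €47.39 ÷ €83.1477 ≈ 0.56995.
That is a change of -43.01%.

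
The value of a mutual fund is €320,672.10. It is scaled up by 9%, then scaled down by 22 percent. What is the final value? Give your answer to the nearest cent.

€272,635.42

Each change multiplies by a factor: 1.09 × 0.78 = 0.8502.
€320,672.10 × 0.8502 = €272635.41942 ≈ €272,635.42.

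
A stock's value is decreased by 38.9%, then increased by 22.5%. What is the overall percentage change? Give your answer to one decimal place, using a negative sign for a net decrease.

-25.2%

A 38.9% decrease multiplies by 0.611.
Then a 22.5% increase: 0.611 × 1.225 = 0.748475.
Overall factor 0.748475, i.e. -25.2%.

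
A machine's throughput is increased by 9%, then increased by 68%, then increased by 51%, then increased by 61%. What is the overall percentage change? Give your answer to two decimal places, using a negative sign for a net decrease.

A 9% increase multiplies by 1.09.
Then a 68% increase: 1.09 × 1.68 = 1.8312.
Then a 51% increase: 1.8312 × 1.51 = 2.765112.
Then a 61% increase: 2.765112 × 1.61 = 4.45183032.
Overall factor 4.45183032, i.e. 345.18%.

345.18%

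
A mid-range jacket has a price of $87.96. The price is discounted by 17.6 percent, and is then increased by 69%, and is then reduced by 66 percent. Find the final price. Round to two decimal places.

$41.65

After the 17.6% decrease: $87.96 × 0.824 = $72.47904.
Apply the 69% increase: $72.47904 × 1.69 = $122.4895776.
66% decrease: $122.4895776 × 0.34 = $41.646456384 ≈ $41.65.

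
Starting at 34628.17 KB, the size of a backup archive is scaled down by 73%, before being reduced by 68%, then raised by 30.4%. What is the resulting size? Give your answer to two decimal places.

Apply the 73% decrease: 34628.17 × 0.27 = 9349.6059.
68% decrease: 9349.6059 × 0.32 = 2991.873888.
After the 30.4% increase: 2991.873888 × 1.304 = 3901.403549952 ≈ 3901.40.

3901.40 KB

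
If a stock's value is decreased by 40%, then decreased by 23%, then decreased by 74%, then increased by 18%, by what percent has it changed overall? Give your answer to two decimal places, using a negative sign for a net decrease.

The combined multiplier is 0.6 × 0.77 × 0.26 × 1.18 = 0.1417416.
That corresponds to a decrease of 85.83%.

-85.83%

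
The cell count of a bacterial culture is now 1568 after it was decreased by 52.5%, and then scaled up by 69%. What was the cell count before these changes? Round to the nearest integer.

1953

Undoing the 69% increase: 1568 ÷ 1.69 ≈ 927.810651.
Undoing the 52.5% decrease: 927.810651 ÷ 0.475 ≈ 1953.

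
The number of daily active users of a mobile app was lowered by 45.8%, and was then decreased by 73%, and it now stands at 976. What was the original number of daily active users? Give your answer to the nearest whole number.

6,669

The overall multiplier applied was 0.542 × 0.27 = 0.14634.
So the original number of daily active users was 976 ÷ 0.14634 ≈ 6,669.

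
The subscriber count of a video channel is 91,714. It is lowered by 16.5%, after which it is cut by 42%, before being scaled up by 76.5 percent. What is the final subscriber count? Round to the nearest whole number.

78,396

After the 16.5% decrease: 91,714 × 0.835 = 76581.19.
After the 42% decrease: 76581.19 × 0.58 = 44417.0902.
After the 76.5% increase: 44417.0902 × 1.765 = 78396.164203 ≈ 78,396.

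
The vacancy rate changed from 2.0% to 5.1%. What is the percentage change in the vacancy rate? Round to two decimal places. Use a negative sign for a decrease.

155.00%

The change is 5.1 − 2.0 = 3.1 percentage points.
Relative to the original 2.0%, that is 3.1 ÷ 2.0 = 155.00%.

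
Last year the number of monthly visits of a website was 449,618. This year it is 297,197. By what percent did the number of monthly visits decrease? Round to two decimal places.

33.90%

Change: 297,197 − 449,618 = -152,421.
Relative to the original: -152,421 ÷ 449,618 ≈ -33.90%.
So the number of monthly visits decreased by 33.90%.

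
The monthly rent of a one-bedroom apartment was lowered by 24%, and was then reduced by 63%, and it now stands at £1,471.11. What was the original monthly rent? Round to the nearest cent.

£5,231.54

Undoing the 63% decrease: £1,471.11 ÷ 0.37 ≈ £3975.972973.
Undoing the 24% decrease: £3975.972973 ÷ 0.76 ≈ £5,231.54.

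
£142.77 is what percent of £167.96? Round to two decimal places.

£142.77 ÷ £167.96 ≈ 85.00%.

85.00%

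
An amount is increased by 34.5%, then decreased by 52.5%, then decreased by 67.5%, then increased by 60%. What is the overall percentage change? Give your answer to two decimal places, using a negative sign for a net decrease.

A 34.5% increase multiplies by 1.345.
Then a 52.5% decrease: 1.345 × 0.475 = 0.638875.
Then a 67.5% decrease: 0.638875 × 0.325 = 0.207634375.
Then a 60% increase: 0.207634375 × 1.6 = 0.332215.
Overall factor 0.332215, i.e. -66.78%.

-66.78%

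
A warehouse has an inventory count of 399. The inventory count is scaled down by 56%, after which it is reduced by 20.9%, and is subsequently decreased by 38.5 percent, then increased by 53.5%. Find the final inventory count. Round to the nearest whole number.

131

Each change multiplies by a factor: 0.44 × 0.791 × 0.615 × 1.535 = 0.328558461.
399 × 0.328558461 = 131.094825939 ≈ 131.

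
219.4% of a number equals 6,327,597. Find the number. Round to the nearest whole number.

6,327,597 ÷ 2.194 ≈ 2,884,046.

2,884,046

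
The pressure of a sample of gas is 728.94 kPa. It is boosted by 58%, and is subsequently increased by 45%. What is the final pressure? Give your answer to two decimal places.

1670.00 kPa

Each change multiplies by a factor: 1.58 × 1.45 = 2.291.
728.94 × 2.291 = 1670.00154 ≈ 1670.00.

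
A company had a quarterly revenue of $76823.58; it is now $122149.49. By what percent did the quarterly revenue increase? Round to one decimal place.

Change: $122149.49 − $76823.58 = $45325.91.
Relative to the original: $45325.91 ÷ $76823.58 ≈ 59.0%.
So the quarterly revenue increased by 59.0%.

59.0%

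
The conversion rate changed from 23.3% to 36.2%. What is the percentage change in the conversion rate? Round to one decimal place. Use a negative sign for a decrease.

The change is 36.2 − 23.3 = 12.9 percentage points.
Relative to the original 23.3%, that is 12.9 ÷ 23.3 ≈ 55.4%.

55.4%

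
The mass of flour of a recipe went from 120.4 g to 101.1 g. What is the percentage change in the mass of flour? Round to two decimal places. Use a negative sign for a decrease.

Change: 101.1 − 120.4 = -19.3.
Relative to the original: -19.3 ÷ 120.4 ≈ -16.03%.

-16.03%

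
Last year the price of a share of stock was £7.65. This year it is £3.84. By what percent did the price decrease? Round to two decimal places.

Change: £3.84 − £7.65 = -£3.81.
Relative to the original: -£3.81 ÷ £7.65 ≈ -49.80%.
So the price decreased by 49.80%.

49.80%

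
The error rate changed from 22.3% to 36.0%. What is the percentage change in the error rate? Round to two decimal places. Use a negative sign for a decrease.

61.43%

The change is 36.0 − 22.3 = 13.7 percentage points.
Relative to the original 22.3%, that is 13.7 ÷ 22.3 ≈ 61.43%.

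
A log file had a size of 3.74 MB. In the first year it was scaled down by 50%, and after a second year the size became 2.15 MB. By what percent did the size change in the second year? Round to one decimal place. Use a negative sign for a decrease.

After the first year: 3.74 × 0.5 = 1.87.
Second-year multiplier: 2.15 ÷ 1.87 ≈ 1.14973.
That is a change of 15.0%.

15.0%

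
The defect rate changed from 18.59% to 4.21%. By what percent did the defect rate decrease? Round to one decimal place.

77.4%

The change is 4.21 − 18.59 = -14.38 percentage points.
Relative to the original 18.59%, that is -14.38 ÷ 18.59 ≈ -77.4%.
So the defect rate fell by 77.4%.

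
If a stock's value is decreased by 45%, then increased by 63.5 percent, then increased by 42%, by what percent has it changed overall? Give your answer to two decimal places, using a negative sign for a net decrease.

The combined multiplier is 0.55 × 1.635 × 1.42 = 1.276935.
That corresponds to an increase of 27.69%.

27.69%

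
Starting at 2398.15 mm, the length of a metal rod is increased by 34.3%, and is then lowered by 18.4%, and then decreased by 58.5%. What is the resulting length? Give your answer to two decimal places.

1090.66 mm

Apply the 34.3% increase: 2398.15 × 1.343 = 3220.71545.
18.4% decrease: 3220.71545 × 0.816 = 2628.1038072.
After the 58.5% decrease: 2628.1038072 × 0.415 = 1090.663079988 ≈ 1090.66.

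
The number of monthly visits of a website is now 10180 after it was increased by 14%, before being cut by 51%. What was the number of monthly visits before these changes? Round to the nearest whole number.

18224

The overall multiplier applied was 1.14 × 0.49 = 0.5586.
So the original number of monthly visits was 10180 ÷ 0.5586 ≈ 18224.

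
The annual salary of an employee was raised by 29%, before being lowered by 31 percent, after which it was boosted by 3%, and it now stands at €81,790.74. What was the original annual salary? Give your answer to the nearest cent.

€89,212.99

The overall multiplier applied was 1.29 × 0.69 × 1.03 = 0.916803.
So the original annual salary was €81,790.74 ÷ 0.916803 ≈ €89,212.99.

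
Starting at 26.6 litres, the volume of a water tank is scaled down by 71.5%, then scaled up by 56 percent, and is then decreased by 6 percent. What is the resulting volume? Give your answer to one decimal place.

Each change multiplies by a factor: 0.285 × 1.56 × 0.94 = 0.417924.
26.6 × 0.417924 = 11.1167784 ≈ 11.1.

11.1 litres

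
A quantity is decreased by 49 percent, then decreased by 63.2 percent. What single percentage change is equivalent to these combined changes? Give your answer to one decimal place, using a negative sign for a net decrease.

The combined multiplier is 0.51 × 0.368 = 0.18768.
That corresponds to a decrease of 81.2%.

-81.2%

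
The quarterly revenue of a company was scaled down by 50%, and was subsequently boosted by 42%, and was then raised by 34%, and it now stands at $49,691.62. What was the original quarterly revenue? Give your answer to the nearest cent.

$52,230.00

Undoing the 34% increase: $49,691.62 ÷ 1.34 ≈ $37083.298507.
Undoing the 42% increase: $37083.298507 ÷ 1.42 ≈ $26114.998949.
Undoing the 50% decrease: $26114.998949 ÷ 0.5 ≈ $52,230.00.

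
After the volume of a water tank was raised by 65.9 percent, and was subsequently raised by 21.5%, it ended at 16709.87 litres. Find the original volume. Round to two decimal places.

8289.92 litres

The overall multiplier applied was 1.659 × 1.215 = 2.015685.
So the original volume was 16709.87 ÷ 2.015685 ≈ 8289.92 litres.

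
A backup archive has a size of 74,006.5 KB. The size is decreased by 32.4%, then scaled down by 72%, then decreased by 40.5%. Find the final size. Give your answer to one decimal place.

8,334.7 KB

Each change multiplies by a factor: 0.676 × 0.28 × 0.595 = 0.1126216.
74,006.5 × 0.1126216 = 8334.7304404 ≈ 8,334.7.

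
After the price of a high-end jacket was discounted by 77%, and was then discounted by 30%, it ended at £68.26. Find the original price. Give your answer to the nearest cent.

£423.98

Undoing the 30% decrease: £68.26 ÷ 0.7 ≈ £97.514286.
Undoing the 77% decrease: £97.514286 ÷ 0.23 ≈ £423.98.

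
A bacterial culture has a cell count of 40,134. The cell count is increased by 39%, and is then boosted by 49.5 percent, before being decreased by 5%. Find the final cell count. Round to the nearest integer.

39% increase: 40,134 × 1.39 = 55786.26.
After the 49.5% increase: 55786.26 × 1.495 = 83400.4587.
After the 5% decrease: 83400.4587 × 0.95 = 79230.435765 ≈ 79,230.

79,230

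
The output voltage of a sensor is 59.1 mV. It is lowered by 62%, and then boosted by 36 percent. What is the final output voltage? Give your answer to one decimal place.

62% decrease: 59.1 × 0.38 = 22.458.
After the 36% increase: 22.458 × 1.36 = 30.54288 ≈ 30.5.

30.5 mV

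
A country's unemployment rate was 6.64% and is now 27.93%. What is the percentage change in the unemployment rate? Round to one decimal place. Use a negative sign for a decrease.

320.6%

The change is 27.93 − 6.64 = 21.29 percentage points.
Relative to the original 6.64%, that is 21.29 ÷ 6.64 ≈ 320.6%.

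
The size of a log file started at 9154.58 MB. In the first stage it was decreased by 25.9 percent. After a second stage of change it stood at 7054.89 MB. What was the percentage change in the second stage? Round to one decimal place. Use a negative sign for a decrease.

After the first stage: 9154.58 × 0.741 = 6783.54378.
Second-stage multiplier: 7054.89 ÷ 6783.54378 ≈ 1.04.
That is a change of 4.0%.

4.0%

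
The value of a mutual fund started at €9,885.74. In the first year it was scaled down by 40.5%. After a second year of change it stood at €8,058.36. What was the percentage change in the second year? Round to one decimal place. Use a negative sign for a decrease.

37.0%

After the first year: €9,885.74 × 0.595 = €5882.0153.
Second-year multiplier: €8,058.36 ÷ €5882.0153 ≈ 1.37.
That is a change of 37.0%.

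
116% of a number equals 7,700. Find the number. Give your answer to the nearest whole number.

7,700 ÷ 1.16 ≈ 6,638.

6,638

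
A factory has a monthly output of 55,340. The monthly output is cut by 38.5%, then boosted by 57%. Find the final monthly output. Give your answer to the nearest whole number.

After the 38.5% decrease: 55,340 × 0.615 = 34034.1.
After the 57% increase: 34034.1 × 1.57 = 53433.537 ≈ 53,434.

53,434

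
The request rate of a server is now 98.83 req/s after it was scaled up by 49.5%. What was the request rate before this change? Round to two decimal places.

The overall multiplier applied was 1.495.
So the original request rate was 98.83 ÷ 1.495 ≈ 66.11 req/s.

66.11 req/s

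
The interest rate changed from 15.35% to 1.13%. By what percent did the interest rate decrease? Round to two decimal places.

The change is 1.13 − 15.35 = -14.22 percentage points.
Relative to the original 15.35%, that is -14.22 ÷ 15.35 ≈ -92.64%.
So the interest rate fell by 92.64%.

92.64%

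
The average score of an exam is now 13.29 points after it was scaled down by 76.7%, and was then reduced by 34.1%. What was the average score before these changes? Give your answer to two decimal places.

86.55 points

Undoing the 34.1% decrease: 13.29 ÷ 0.659 ≈ 20.16692.
Undoing the 76.7% decrease: 20.16692 ÷ 0.233 ≈ 86.55 points.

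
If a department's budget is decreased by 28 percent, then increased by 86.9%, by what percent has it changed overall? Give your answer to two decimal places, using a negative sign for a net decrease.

The combined multiplier is 0.72 × 1.869 = 1.34568.
That corresponds to an increase of 34.57%.

34.57%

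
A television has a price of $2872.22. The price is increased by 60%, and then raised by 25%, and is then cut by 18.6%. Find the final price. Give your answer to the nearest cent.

Each change multiplies by a factor: 1.6 × 1.25 × 0.814 = 1.628.
$2872.22 × 1.628 = $4675.97416 ≈ $4675.97.

$4675.97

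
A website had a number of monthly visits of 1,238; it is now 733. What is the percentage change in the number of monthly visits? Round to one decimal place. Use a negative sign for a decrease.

Change: 733 − 1,238 = -505.
Relative to the original: -505 ÷ 1,238 ≈ -40.8%.

-40.8%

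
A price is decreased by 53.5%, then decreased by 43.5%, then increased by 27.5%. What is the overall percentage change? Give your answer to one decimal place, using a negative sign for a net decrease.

The combined multiplier is 0.465 × 0.565 × 1.275 = 0.334974375.
That corresponds to a decrease of 66.5%.

-66.5%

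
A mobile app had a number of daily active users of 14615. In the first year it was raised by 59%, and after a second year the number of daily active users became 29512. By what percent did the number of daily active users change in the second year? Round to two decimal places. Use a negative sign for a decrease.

27.00%

After the first year: 14615 × 1.59 = 23237.85.
Second-year multiplier: 29512 ÷ 23237.85 ≈ 1.269997.
That is a change of 27.00%.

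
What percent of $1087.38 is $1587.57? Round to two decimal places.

146.00%

$1587.57 ÷ $1087.38 ≈ 146.00%.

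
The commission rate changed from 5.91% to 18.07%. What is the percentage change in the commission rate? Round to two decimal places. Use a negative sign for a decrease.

The change is 18.07 − 5.91 = 12.16 percentage points.
Relative to the original 5.91%, that is 12.16 ÷ 5.91 ≈ 205.75%.

205.75%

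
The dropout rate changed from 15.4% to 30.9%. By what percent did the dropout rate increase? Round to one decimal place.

The change is 30.9 − 15.4 = 15.5 percentage points.
Relative to the original 15.4%, that is 15.5 ÷ 15.4 ≈ 100.6%.
So the dropout rate rose by 100.6%.

100.6%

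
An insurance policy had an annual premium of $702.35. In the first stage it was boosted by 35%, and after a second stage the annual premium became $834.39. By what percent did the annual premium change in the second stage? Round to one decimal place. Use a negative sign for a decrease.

-12.0%

After the first stage: $702.35 × 1.35 = $948.1725.
Second-stage multiplier: $834.39 ÷ $948.1725 ≈ 0.88.
That is a change of -12.0%.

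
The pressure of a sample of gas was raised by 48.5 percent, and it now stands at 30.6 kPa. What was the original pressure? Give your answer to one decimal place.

The overall multiplier applied was 1.485.
So the original pressure was 30.6 ÷ 1.485 ≈ 20.6 kPa.

20.6 kPa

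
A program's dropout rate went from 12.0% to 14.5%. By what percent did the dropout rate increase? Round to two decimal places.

20.83%

The change is 14.5 − 12.0 = 2.5 percentage points.
Relative to the original 12.0%, that is 2.5 ÷ 12.0 ≈ 20.83%.
So the dropout rate rose by 20.83%.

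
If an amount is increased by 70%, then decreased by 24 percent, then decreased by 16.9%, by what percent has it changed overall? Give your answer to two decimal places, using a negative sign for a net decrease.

The combined multiplier is 1.7 × 0.76 × 0.831 = 1.073652.
That corresponds to an increase of 7.37%.

7.37%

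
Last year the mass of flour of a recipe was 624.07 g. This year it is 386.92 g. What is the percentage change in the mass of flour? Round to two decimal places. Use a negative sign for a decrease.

Change: 386.92 − 624.07 = -237.15.
Relative to the original: -237.15 ÷ 624.07 ≈ -38.00%.

-38.00%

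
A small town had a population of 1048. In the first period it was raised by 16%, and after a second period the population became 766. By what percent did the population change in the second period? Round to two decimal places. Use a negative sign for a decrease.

After the first period: 1048 × 1.16 = 1215.68.
Second-period multiplier: 766 ÷ 1215.68 ≈ 0.6301.
That is a change of -36.99%.

-36.99%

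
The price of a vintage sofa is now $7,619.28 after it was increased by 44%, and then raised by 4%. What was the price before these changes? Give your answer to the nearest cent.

The overall multiplier applied was 1.44 × 1.04 = 1.4976.
So the original price was $7,619.28 ÷ 1.4976 ≈ $5,087.66.

$5,087.66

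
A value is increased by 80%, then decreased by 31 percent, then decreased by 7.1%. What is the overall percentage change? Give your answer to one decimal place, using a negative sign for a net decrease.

15.4%

The combined multiplier is 1.8 × 0.69 × 0.929 = 1.153818.
That corresponds to an increase of 15.4%.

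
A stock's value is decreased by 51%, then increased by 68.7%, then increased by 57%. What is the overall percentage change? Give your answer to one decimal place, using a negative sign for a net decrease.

A 51% decrease multiplies by 0.49.
Then a 68.7% increase: 0.49 × 1.687 = 0.82663.
Then a 57% increase: 0.82663 × 1.57 = 1.2978091.
Overall factor 1.2978091, i.e. 29.8%.

29.8%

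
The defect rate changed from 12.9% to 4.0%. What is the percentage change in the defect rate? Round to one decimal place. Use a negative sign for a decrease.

The change is 4.0 − 12.9 = -8.9 percentage points.
Relative to the original 12.9%, that is -8.9 ÷ 12.9 ≈ -69.0%.

-69.0%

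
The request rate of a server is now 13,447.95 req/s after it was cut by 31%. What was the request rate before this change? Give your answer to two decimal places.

The overall multiplier applied was 0.69.
So the original request rate was 13,447.95 ÷ 0.69 ≈ 19,489.78 req/s.

19,489.78 req/s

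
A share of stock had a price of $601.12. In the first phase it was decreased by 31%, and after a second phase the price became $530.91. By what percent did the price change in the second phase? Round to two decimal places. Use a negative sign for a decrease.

After the first phase: $601.12 × 0.69 = $414.7728.
Second-phase multiplier: $530.91 ÷ $414.7728 ≈ 1.280002.
That is a change of 28.00%.

28.00%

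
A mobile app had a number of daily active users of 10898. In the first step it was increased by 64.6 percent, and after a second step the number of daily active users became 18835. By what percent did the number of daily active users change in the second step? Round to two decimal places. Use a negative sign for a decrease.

After the first step: 10898 × 1.646 = 17938.108.
Second-step multiplier: 18835 ÷ 17938.108 ≈ 1.049999.
That is a change of 5.00%.

5.00%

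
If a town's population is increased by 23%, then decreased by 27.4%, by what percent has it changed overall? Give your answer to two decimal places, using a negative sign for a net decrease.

-10.70%

A 23% increase multiplies by 1.23.
Then a 27.4% decrease: 1.23 × 0.726 = 0.89298.
Overall factor 0.89298, i.e. -10.70%.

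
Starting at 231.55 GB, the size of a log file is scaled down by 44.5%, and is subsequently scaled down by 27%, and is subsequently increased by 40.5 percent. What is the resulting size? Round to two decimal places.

Each change multiplies by a factor: 0.555 × 0.73 × 1.405 = 0.56923575.
231.55 × 0.56923575 = 131.8065379125 ≈ 131.81.

131.81 GB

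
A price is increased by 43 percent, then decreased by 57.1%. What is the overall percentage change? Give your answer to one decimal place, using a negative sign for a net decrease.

A 43% increase multiplies by 1.43.
Then a 57.1% decrease: 1.43 × 0.429 = 0.61347.
Overall factor 0.61347, i.e. -38.7%.

-38.7%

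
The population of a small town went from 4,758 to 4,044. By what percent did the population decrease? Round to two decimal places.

15.01%

Change: 4,044 − 4,758 = -714.
Relative to the original: -714 ÷ 4,758 ≈ -15.01%.
So the population decreased by 15.01%.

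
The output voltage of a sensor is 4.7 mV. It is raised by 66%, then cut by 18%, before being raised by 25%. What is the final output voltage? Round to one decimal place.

8.0 mV

Each change multiplies by a factor: 1.66 × 0.82 × 1.25 = 1.7015.
4.7 × 1.7015 = 7.99705 ≈ 8.0.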